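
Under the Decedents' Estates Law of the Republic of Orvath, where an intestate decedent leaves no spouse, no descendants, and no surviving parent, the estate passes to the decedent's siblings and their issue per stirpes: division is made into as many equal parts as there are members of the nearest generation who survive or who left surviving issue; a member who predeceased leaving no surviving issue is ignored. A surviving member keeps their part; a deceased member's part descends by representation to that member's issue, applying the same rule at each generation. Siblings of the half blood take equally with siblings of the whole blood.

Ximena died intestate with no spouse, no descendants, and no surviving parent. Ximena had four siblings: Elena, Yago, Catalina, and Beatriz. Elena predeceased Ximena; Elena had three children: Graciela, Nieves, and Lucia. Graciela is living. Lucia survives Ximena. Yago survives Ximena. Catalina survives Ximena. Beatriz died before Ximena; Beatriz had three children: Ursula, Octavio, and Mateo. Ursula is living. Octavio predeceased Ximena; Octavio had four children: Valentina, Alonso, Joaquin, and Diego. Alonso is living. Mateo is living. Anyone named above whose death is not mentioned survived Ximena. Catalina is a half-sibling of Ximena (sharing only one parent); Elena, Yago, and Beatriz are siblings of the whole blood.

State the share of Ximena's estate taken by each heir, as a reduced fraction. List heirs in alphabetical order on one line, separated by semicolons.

No spouse, descendants, or parent survives, so the estate passes to Ximena's siblings per stirpes.
Half-blood and whole-blood siblings take equally under the stated rule.
The estate is divided into 4 equal shares of 1/4 among Elena, Yago, Catalina, Beatriz.
Elena predeceased; the 1/4 allotted to Elena's branch passes to Elena's issue by representation.
The 1/4 is divided into 3 equal shares of 1/12 among Graciela, Nieves, Lucia.
Graciela is living and takes 1/12.
Nieves is living and takes 1/12.
Lucia is living and takes 1/12.
Yago is living and takes 1/4.
Catalina is living and takes 1/4.
Beatriz predeceased; the 1/4 allotted to Beatriz's branch passes to Beatriz's issue by representation.
The 1/4 is divided into 3 equal shares of 1/12 among Ursula, Octavio, Mateo.
Ursula is living and takes 1/12.
Octavio predeceased; the 1/12 allotted to Octavio's branch passes to Octavio's issue by representation.
The 1/12 is divided into 4 equal shares of 1/48 among Valentina, Alonso, Joaquin, Diego.
Valentina is living and takes 1/48.
Alonso is living and takes 1/48.
Joaquin is living and takes 1/48.
Diego is living and takes 1/48.
Mateo is living and takes 1/12.

Alonso 1/48; Catalina 1/4; Diego 1/48; Graciela 1/12; Joaquin 1/48; Lucia 1/12; Mateo 1/12; Nieves 1/12; Ursula 1/12; Valentina 1/48; Yago 1/4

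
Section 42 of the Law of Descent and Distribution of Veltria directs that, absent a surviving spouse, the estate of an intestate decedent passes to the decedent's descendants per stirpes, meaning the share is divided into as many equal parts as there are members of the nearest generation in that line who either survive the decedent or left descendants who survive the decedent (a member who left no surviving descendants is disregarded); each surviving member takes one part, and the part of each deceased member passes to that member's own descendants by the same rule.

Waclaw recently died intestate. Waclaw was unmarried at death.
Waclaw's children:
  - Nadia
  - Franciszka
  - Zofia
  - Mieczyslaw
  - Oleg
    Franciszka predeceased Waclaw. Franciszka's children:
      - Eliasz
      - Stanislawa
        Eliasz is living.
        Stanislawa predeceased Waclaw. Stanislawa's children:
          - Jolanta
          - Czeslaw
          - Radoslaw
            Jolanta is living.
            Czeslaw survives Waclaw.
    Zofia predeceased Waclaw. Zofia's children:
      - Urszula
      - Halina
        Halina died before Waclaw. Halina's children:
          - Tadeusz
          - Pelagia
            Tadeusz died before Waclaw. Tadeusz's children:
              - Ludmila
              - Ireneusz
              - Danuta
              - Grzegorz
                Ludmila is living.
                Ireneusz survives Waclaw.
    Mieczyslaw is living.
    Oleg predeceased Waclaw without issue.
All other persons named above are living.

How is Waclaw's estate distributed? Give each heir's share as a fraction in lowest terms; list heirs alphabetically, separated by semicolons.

There is no surviving spouse, so the entire estate passes to Waclaw's descendants per stirpes.
Oleg left no surviving issue, so that branch lapses and is disregarded.
The estate is divided into 4 equal shares of 1/4 among Nadia, Franciszka, Zofia, Mieczyslaw.
Nadia is living and takes 1/4.
Franciszka predeceased; the 1/4 allotted to Franciszka's branch passes to Franciszka's issue by representation.
The 1/4 is divided into 2 equal shares of 1/8 among Eliasz, Stanislawa.
Eliasz is living and takes 1/8.
Stanislawa predeceased; the 1/8 allotted to Stanislawa's branch passes to Stanislawa's issue by representation.
The 1/8 is divided into 3 equal shares of 1/24 among Jolanta, Czeslaw, Radoslaw.
Jolanta is living and takes 1/24.
Czeslaw is living and takes 1/24.
Radoslaw is living and takes 1/24.
Zofia predeceased; the 1/4 allotted to Zofia's branch passes to Zofia's issue by representation.
The 1/4 is divided into 2 equal shares of 1/8 among Urszula, Halina.
Urszula is living and takes 1/8.
Halina predeceased; the 1/8 allotted to Halina's branch passes to Halina's issue by representation.
The 1/8 is divided into 2 equal shares of 1/16 among Tadeusz, Pelagia.
Tadeusz predeceased; the 1/16 allotted to Tadeusz's branch passes to Tadeusz's issue by representation.
The 1/16 is divided into 4 equal shares of 1/64 among Ludmila, Ireneusz, Danuta, Grzegorz.
Ludmila is living and takes 1/64.
Ireneusz is living and takes 1/64.
Danuta is living and takes 1/64.
Grzegorz is living and takes 1/64.
Pelagia is living and takes 1/16.
Mieczyslaw is living and takes 1/4.

Czeslaw 1/24; Danuta 1/64; Eliasz 1/8; Grzegorz 1/64; Ireneusz 1/64; Jolanta 1/24; Ludmila 1/64; Mieczyslaw 1/4; Nadia 1/4; Pelagia 1/16; Radoslaw 1/24; Urszula 1/8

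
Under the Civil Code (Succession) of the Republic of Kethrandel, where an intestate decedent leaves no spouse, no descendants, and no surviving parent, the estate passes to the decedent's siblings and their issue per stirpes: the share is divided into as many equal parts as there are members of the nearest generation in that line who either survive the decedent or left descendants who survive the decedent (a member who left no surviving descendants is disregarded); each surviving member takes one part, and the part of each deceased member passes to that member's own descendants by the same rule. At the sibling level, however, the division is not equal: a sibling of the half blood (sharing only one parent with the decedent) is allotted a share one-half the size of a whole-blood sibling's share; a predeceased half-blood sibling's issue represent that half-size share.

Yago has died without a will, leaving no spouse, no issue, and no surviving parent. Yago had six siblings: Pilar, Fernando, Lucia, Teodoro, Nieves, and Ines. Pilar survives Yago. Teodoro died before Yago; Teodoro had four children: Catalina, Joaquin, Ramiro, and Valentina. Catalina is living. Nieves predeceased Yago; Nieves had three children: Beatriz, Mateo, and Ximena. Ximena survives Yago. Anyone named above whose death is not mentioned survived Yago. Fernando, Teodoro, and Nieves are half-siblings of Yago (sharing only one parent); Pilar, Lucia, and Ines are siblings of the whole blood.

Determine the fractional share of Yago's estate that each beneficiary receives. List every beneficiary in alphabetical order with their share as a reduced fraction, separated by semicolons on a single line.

No spouse, descendants, or parent survives, so the estate passes to Yago's siblings per stirpes.
Half-blood siblings count for one-half the weight of whole-blood siblings at the initial division.
Dividing 1 in proportion to weights (total weight 9/2): Pilar (weight 1) → 2/9; Fernando (weight 1/2) → 1/9; Lucia (weight 1) → 2/9; Teodoro (weight 1/2) → 1/9; Nieves (weight 1/2) → 1/9; Ines (weight 1) → 2/9.
Pilar is living and takes 2/9.
Fernando is living and takes 1/9.
Lucia is living and takes 2/9.
Teodoro predeceased; the 1/9 allotted to Teodoro's branch passes to Teodoro's issue by representation.
The 1/9 is divided into 4 equal shares of 1/36 among Catalina, Joaquin, Ramiro, Valentina.
Catalina is living and takes 1/36.
Joaquin is living and takes 1/36.
Ramiro is living and takes 1/36.
Valentina is living and takes 1/36.
Nieves predeceased; the 1/9 allotted to Nieves's branch passes to Nieves's issue by representation.
The 1/9 is divided into 3 equal shares of 1/27 among Beatriz, Mateo, Ximena.
Beatriz is living and takes 1/27.
Mateo is living and takes 1/27.
Ximena is living and takes 1/27.
Ines is living and takes 2/9.

Beatriz 1/27; Catalina 1/36; Fernando 1/9; Ines 2/9; Joaquin 1/36; Lucia 2/9; Mateo 1/27; Pilar 2/9; Ramiro 1/36; Valentina 1/36; Ximena 1/27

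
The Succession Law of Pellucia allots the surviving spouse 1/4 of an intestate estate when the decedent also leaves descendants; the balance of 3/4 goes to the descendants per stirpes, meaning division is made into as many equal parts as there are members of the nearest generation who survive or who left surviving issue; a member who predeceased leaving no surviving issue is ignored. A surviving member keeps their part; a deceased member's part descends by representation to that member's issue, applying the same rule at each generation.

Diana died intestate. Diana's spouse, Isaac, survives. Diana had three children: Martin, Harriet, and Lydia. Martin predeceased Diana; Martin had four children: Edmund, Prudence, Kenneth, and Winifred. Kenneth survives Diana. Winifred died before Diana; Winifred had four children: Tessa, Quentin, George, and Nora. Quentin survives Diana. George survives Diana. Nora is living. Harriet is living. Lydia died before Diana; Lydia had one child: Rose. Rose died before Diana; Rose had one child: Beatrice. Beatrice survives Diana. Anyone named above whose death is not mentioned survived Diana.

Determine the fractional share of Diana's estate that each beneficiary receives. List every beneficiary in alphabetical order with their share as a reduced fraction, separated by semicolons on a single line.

Isaac, as surviving spouse, takes 1/4.
The remaining 3/4 passes to Diana's descendants per stirpes.
The 3/4 is divided into 3 equal shares of 1/4 among Martin, Harriet, Lydia.
Martin predeceased; the 1/4 allotted to Martin's branch passes to Martin's issue by representation.
The 1/4 is divided into 4 equal shares of 1/16 among Edmund, Prudence, Kenneth, Winifred.
Edmund is living and takes 1/16.
Prudence is living and takes 1/16.
Kenneth is living and takes 1/16.
Winifred predeceased; the 1/16 allotted to Winifred's branch passes to Winifred's issue by representation.
The 1/16 is divided into 4 equal shares of 1/64 among Tessa, Quentin, George, Nora.
Tessa is living and takes 1/64.
Quentin is living and takes 1/64.
George is living and takes 1/64.
Nora is living and takes 1/64.
Harriet is living and takes 1/4.
Lydia predeceased; the 1/4 allotted to Lydia's branch passes to Lydia's issue by representation.
Rose's line is the sole branch at this level, so the full 1/4 passes to Rose's issue by representation.
Beatrice is the sole taker at this level and receives the full 1/4.

Beatrice 1/4; Edmund 1/16; George 1/64; Harriet 1/4; Isaac 1/4; Kenneth 1/16; Nora 1/64; Prudence 1/16; Quentin 1/64; Tessa 1/64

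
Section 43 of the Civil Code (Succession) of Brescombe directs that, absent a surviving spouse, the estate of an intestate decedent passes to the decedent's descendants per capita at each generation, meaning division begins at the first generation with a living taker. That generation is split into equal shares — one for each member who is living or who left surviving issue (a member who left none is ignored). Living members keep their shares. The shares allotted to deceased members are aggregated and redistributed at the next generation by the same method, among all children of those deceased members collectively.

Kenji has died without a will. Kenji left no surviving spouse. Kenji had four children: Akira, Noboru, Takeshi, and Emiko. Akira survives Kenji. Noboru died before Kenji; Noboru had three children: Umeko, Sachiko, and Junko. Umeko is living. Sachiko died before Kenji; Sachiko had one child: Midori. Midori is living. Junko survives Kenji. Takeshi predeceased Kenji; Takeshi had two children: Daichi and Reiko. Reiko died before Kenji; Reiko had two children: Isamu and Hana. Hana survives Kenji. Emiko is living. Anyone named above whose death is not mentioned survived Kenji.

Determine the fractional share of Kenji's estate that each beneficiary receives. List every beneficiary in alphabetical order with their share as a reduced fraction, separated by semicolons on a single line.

Akira 1/4; Daichi 1/10; Emiko 1/4; Hana 1/15; Isamu 1/15; Junko 1/10; Midori 1/15; Umeko 1/10

There is no surviving spouse, so the entire estate passes to Kenji's descendants per capita at each generation.
At generation 1 (Akira, Noboru, Takeshi, Emiko) there are 4 shares of (1)/4 = 1/4 each.
Living: Akira and Emiko — each takes 1/4.
Deceased: Noboru and Takeshi. Their combined 1/2 is pooled and carried to generation 2.
At generation 2 (Umeko, Sachiko, Junko, Daichi, Reiko) there are 5 shares of (1/2)/5 = 1/10 each.
Living: Umeko, Junko, and Daichi — each takes 1/10.
Deceased: Sachiko and Reiko. Their combined 1/5 is pooled and carried to generation 3.
At generation 3 (Midori, Isamu, Hana) there are 3 shares of (1/5)/3 = 1/15 each.
Living: Midori, Isamu, and Hana — each takes 1/15.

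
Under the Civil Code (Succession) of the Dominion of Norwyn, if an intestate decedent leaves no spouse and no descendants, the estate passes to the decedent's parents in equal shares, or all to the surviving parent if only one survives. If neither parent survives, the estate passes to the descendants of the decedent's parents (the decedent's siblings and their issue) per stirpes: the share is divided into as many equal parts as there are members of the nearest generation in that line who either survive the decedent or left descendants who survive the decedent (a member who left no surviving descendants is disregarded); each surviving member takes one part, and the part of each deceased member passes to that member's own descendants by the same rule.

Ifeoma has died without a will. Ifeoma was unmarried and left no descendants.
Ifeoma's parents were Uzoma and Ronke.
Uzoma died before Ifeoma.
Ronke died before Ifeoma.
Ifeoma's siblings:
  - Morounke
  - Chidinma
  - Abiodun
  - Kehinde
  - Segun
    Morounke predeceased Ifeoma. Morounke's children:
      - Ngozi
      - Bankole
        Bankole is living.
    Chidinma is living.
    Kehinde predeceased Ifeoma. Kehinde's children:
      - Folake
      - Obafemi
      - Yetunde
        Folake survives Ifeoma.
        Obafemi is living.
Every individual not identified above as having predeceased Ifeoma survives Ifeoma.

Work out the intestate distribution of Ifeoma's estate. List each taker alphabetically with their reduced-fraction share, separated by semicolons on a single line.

Abiodun 1/5; Bankole 1/10; Chidinma 1/5; Folake 1/15; Ngozi 1/10; Obafemi 1/15; Segun 1/5; Yetunde 1/15

Neither parent survives and there are no descendants, so the estate passes to Ifeoma's siblings and their issue per stirpes.
The estate is divided into 5 equal shares of 1/5 among Morounke, Chidinma, Abiodun, Kehinde, Segun.
Morounke predeceased; the 1/5 allotted to Morounke's branch passes to Morounke's issue by representation.
The 1/5 is divided into 2 equal shares of 1/10 among Ngozi, Bankole.
Ngozi is living and takes 1/10.
Bankole is living and takes 1/10.
Chidinma is living and takes 1/5.
Abiodun is living and takes 1/5.
Kehinde predeceased; the 1/5 allotted to Kehinde's branch passes to Kehinde's issue by representation.
The 1/5 is divided into 3 equal shares of 1/15 among Folake, Obafemi, Yetunde.
Folake is living and takes 1/15.
Obafemi is living and takes 1/15.
Yetunde is living and takes 1/15.
Segun is living and takes 1/5.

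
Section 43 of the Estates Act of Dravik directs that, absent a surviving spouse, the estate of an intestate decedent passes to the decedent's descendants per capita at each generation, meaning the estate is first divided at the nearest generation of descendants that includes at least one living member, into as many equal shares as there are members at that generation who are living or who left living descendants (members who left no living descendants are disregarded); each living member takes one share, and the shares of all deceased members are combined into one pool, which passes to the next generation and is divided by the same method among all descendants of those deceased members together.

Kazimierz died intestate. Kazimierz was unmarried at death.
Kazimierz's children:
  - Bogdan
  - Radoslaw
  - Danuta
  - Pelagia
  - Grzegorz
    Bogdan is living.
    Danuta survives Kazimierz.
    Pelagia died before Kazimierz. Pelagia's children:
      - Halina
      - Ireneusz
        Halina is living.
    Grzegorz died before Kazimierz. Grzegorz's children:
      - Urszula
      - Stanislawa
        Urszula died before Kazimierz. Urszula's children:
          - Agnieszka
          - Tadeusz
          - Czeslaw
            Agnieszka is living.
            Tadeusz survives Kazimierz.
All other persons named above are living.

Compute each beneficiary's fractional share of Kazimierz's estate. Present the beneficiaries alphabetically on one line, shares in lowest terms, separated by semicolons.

Agnieszka 1/30; Bogdan 1/5; Czeslaw 1/30; Danuta 1/5; Halina 1/10; Ireneusz 1/10; Radoslaw 1/5; Stanislawa 1/10; Tadeusz 1/30

There is no surviving spouse, so the entire estate passes to Kazimierz's descendants per capita at each generation.
At generation 1 (Bogdan, Radoslaw, Danuta, Pelagia, Grzegorz) there are 5 shares of (1)/5 = 1/5 each.
Living: Bogdan, Radoslaw, and Danuta — each takes 1/5.
Deceased: Pelagia and Grzegorz. Their combined 2/5 is pooled and carried to generation 2.
At generation 2 (Halina, Ireneusz, Urszula, Stanislawa) there are 4 shares of (2/5)/4 = 1/10 each.
Living: Halina, Ireneusz, and Stanislawa — each takes 1/10.
Deceased: Urszula. That 1/10 share is carried to generation 3.
At generation 3 (Agnieszka, Tadeusz, Czeslaw) there are 3 shares of (1/10)/3 = 1/30 each.
Living: Agnieszka, Tadeusz, and Czeslaw — each takes 1/30.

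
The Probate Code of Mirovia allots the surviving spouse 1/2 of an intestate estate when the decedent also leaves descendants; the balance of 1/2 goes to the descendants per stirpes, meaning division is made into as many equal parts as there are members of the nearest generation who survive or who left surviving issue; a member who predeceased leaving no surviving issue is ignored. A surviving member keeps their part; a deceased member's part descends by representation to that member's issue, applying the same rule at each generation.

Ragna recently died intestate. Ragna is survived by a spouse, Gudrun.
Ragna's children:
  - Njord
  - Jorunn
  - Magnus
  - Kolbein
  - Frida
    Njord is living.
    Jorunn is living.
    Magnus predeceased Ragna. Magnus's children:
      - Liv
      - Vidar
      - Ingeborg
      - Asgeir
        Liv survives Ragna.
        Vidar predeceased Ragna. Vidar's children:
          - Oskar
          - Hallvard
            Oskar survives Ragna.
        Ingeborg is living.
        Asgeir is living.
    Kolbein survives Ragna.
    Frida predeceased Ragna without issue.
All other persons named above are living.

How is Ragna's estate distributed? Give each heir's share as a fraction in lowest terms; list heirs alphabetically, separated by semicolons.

Asgeir 1/32; Gudrun 1/2; Hallvard 1/64; Ingeborg 1/32; Jorunn 1/8; Kolbein 1/8; Liv 1/32; Njord 1/8; Oskar 1/64

Gudrun, as surviving spouse, takes 1/2.
The remaining 1/2 passes to Ragna's descendants per stirpes.
Frida left no surviving issue, so that branch lapses and is disregarded.
The 1/2 is divided into 4 equal shares of 1/8 among Njord, Jorunn, Magnus, Kolbein.
Njord is living and takes 1/8.
Jorunn is living and takes 1/8.
Magnus predeceased; the 1/8 allotted to Magnus's branch passes to Magnus's issue by representation.
The 1/8 is divided into 4 equal shares of 1/32 among Liv, Vidar, Ingeborg, Asgeir.
Liv is living and takes 1/32.
Vidar predeceased; the 1/32 allotted to Vidar's branch passes to Vidar's issue by representation.
The 1/32 is divided into 2 equal shares of 1/64 among Oskar, Hallvard.
Oskar is living and takes 1/64.
Hallvard is living and takes 1/64.
Ingeborg is living and takes 1/32.
Asgeir is living and takes 1/32.
Kolbein is living and takes 1/8.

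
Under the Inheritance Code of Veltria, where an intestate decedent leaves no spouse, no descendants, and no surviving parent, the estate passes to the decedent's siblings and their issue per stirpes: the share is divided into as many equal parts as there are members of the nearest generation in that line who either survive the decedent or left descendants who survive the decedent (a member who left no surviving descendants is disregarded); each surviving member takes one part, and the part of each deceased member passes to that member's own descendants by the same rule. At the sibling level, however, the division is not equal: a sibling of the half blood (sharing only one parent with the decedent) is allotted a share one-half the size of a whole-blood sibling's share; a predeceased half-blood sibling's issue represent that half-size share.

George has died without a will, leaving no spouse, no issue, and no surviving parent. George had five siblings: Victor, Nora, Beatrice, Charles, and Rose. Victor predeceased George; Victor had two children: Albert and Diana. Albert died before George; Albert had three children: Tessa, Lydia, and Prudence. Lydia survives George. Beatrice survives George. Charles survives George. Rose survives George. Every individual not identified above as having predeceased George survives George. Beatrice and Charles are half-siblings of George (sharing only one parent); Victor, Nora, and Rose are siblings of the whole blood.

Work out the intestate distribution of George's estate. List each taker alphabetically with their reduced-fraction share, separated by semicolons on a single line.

No spouse, descendants, or parent survives, so the estate passes to George's siblings per stirpes.
Half-blood siblings count for one-half the weight of whole-blood siblings at the initial division.
Dividing 1 in proportion to weights (total weight 4): Victor (weight 1) → 1/4; Nora (weight 1) → 1/4; Beatrice (weight 1/2) → 1/8; Charles (weight 1/2) → 1/8; Rose (weight 1) → 1/4.
Victor predeceased; the 1/4 allotted to Victor's branch passes to Victor's issue by representation.
The 1/4 is divided into 2 equal shares of 1/8 among Albert, Diana.
Albert predeceased; the 1/8 allotted to Albert's branch passes to Albert's issue by representation.
The 1/8 is divided into 3 equal shares of 1/24 among Tessa, Lydia, Prudence.
Tessa is living and takes 1/24.
Lydia is living and takes 1/24.
Prudence is living and takes 1/24.
Diana is living and takes 1/8.
Nora is living and takes 1/4.
Beatrice is living and takes 1/8.
Charles is living and takes 1/8.
Rose is living and takes 1/4.

Beatrice 1/8; Charles 1/8; Diana 1/8; Lydia 1/24; Nora 1/4; Prudence 1/24; Rose 1/4; Tessa 1/24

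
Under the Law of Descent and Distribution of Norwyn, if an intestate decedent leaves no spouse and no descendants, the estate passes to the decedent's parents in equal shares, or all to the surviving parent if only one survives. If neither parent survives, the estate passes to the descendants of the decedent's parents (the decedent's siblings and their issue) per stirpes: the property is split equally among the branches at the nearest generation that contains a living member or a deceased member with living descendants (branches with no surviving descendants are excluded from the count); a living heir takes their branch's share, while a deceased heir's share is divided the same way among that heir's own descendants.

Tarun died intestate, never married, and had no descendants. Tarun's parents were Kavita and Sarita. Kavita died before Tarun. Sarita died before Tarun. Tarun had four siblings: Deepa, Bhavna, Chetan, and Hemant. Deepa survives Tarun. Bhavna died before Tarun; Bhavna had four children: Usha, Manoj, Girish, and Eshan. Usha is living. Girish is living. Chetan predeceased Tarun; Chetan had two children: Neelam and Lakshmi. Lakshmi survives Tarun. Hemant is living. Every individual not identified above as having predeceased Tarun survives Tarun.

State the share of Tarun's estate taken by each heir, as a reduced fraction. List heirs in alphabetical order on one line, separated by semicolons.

Neither parent survives and there are no descendants, so the estate passes to Tarun's siblings and their issue per stirpes.
The estate is divided into 4 equal shares of 1/4 among Deepa, Bhavna, Chetan, Hemant.
Deepa is living and takes 1/4.
Bhavna predeceased; the 1/4 allotted to Bhavna's branch passes to Bhavna's issue by representation.
The 1/4 is divided into 4 equal shares of 1/16 among Usha, Manoj, Girish, Eshan.
Usha is living and takes 1/16.
Manoj is living and takes 1/16.
Girish is living and takes 1/16.
Eshan is living and takes 1/16.
Chetan predeceased; the 1/4 allotted to Chetan's branch passes to Chetan's issue by representation.
The 1/4 is divided into 2 equal shares of 1/8 among Neelam, Lakshmi.
Neelam is living and takes 1/8.
Lakshmi is living and takes 1/8.
Hemant is living and takes 1/4.

Deepa 1/4; Eshan 1/16; Girish 1/16; Hemant 1/4; Lakshmi 1/8; Manoj 1/16; Neelam 1/8; Usha 1/16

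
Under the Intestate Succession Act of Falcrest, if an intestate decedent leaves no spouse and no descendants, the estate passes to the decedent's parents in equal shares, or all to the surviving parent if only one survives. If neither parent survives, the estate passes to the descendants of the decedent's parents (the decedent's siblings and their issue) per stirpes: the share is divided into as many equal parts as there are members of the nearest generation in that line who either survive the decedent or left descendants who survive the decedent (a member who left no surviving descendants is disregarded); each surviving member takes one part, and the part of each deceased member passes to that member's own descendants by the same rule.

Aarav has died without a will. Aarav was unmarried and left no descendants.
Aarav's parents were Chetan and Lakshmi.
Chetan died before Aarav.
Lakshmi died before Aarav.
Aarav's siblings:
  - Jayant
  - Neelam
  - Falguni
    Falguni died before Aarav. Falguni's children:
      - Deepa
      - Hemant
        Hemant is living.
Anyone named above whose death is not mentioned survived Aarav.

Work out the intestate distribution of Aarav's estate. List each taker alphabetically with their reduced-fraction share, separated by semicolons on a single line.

Neither parent survives and there are no descendants, so the estate passes to Aarav's siblings and their issue per stirpes.
The estate is divided into 3 equal shares of 1/3 among Jayant, Neelam, Falguni.
Jayant is living and takes 1/3.
Neelam is living and takes 1/3.
Falguni predeceased; the 1/3 allotted to Falguni's branch passes to Falguni's issue by representation.
The 1/3 is divided into 2 equal shares of 1/6 among Deepa, Hemant.
Deepa is living and takes 1/6.
Hemant is living and takes 1/6.

Deepa 1/6; Hemant 1/6; Jayant 1/3; Neelam 1/3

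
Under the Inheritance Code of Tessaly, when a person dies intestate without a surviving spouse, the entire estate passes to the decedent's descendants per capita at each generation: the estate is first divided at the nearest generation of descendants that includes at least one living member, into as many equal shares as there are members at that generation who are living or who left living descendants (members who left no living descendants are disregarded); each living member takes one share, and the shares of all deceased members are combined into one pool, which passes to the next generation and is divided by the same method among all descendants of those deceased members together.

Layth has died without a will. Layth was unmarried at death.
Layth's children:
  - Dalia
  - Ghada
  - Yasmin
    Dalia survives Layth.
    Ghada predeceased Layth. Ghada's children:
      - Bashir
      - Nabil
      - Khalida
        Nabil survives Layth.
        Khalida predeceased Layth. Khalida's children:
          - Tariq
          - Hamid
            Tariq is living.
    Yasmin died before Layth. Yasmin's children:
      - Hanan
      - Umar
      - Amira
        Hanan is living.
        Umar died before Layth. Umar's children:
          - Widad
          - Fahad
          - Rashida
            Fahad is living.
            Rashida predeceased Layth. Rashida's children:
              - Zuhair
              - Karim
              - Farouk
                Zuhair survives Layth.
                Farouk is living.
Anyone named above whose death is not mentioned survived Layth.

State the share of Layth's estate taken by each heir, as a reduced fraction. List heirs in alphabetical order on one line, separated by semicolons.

Amira 1/9; Bashir 1/9; Dalia 1/3; Fahad 2/45; Farouk 2/135; Hamid 2/45; Hanan 1/9; Karim 2/135; Nabil 1/9; Tariq 2/45; Widad 2/45; Zuhair 2/135

There is no surviving spouse, so the entire estate passes to Layth's descendants per capita at each generation.
At generation 1 (Dalia, Ghada, Yasmin) there are 3 shares of (1)/3 = 1/3 each.
Living: Dalia — each takes 1/3.
Deceased: Ghada and Yasmin. Their combined 2/3 is pooled and carried to generation 2.
At generation 2 (Bashir, Nabil, Khalida, Hanan, Umar, Amira) there are 6 shares of (2/3)/6 = 1/9 each.
Living: Bashir, Nabil, Hanan, and Amira — each takes 1/9.
Deceased: Khalida and Umar. Their combined 2/9 is pooled and carried to generation 3.
At generation 3 (Tariq, Hamid, Widad, Fahad, Rashida) there are 5 shares of (2/9)/5 = 2/45 each.
Living: Tariq, Hamid, Widad, and Fahad — each takes 2/45.
Deceased: Rashida. That 2/45 share is carried to generation 4.
At generation 4 (Zuhair, Karim, Farouk) there are 3 shares of (2/45)/3 = 2/135 each.
Living: Zuhair, Karim, and Farouk — each takes 2/135.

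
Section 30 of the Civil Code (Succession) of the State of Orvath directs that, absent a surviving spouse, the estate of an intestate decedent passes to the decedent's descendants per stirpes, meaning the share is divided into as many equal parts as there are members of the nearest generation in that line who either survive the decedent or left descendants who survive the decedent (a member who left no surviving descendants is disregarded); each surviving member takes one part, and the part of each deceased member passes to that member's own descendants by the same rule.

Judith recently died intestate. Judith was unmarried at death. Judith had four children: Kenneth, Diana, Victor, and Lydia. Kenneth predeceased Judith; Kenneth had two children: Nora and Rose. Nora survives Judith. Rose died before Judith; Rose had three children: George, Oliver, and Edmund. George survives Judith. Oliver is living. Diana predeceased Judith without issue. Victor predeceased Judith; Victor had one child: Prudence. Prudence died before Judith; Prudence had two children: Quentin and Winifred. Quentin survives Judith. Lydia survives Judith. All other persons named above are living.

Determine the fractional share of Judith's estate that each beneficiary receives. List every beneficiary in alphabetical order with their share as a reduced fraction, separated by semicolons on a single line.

There is no surviving spouse, so the entire estate passes to Judith's descendants per stirpes.
Diana left no surviving issue, so that branch lapses and is disregarded.
The estate is divided into 3 equal shares of 1/3 among Kenneth, Victor, Lydia.
Kenneth predeceased; the 1/3 allotted to Kenneth's branch passes to Kenneth's issue by representation.
The 1/3 is divided into 2 equal shares of 1/6 among Nora, Rose.
Nora is living and takes 1/6.
Rose predeceased; the 1/6 allotted to Rose's branch passes to Rose's issue by representation.
The 1/6 is divided into 3 equal shares of 1/18 among George, Oliver, Edmund.
George is living and takes 1/18.
Oliver is living and takes 1/18.
Edmund is living and takes 1/18.
Victor predeceased; the 1/3 allotted to Victor's branch passes to Victor's issue by representation.
Prudence's line is the sole branch at this level, so the full 1/3 passes to Prudence's issue by representation.
The 1/3 is divided into 2 equal shares of 1/6 among Quentin, Winifred.
Quentin is living and takes 1/6.
Winifred is living and takes 1/6.
Lydia is living and takes 1/3.

Edmund 1/18; George 1/18; Lydia 1/3; Nora 1/6; Oliver 1/18; Quentin 1/6; Winifred 1/6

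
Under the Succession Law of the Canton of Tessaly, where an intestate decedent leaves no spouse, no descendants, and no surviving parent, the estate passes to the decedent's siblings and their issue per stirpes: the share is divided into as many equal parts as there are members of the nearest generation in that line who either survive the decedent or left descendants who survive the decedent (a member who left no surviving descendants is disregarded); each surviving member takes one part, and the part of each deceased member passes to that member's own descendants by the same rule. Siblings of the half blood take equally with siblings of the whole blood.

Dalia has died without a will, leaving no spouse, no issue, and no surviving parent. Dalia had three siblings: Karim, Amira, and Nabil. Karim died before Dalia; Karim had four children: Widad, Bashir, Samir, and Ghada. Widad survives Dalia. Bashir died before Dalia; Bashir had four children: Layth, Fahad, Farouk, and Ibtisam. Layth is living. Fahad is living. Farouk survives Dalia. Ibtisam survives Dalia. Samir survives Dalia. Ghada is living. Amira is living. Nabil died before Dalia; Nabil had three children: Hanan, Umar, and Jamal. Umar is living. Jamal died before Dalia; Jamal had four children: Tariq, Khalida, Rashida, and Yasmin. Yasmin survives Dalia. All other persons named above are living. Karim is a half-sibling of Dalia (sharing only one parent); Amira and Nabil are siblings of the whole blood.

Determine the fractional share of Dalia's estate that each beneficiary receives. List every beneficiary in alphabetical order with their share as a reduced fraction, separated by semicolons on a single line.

No spouse, descendants, or parent survives, so the estate passes to Dalia's siblings per stirpes.
Half-blood and whole-blood siblings take equally under the stated rule.
The estate is divided into 3 equal shares of 1/3 among Karim, Amira, Nabil.
Karim predeceased; the 1/3 allotted to Karim's branch passes to Karim's issue by representation.
The 1/3 is divided into 4 equal shares of 1/12 among Widad, Bashir, Samir, Ghada.
Widad is living and takes 1/12.
Bashir predeceased; the 1/12 allotted to Bashir's branch passes to Bashir's issue by representation.
The 1/12 is divided into 4 equal shares of 1/48 among Layth, Fahad, Farouk, Ibtisam.
Layth is living and takes 1/48.
Fahad is living and takes 1/48.
Farouk is living and takes 1/48.
Ibtisam is living and takes 1/48.
Samir is living and takes 1/12.
Ghada is living and takes 1/12.
Amira is living and takes 1/3.
Nabil predeceased; the 1/3 allotted to Nabil's branch passes to Nabil's issue by representation.
The 1/3 is divided into 3 equal shares of 1/9 among Hanan, Umar, Jamal.
Hanan is living and takes 1/9.
Umar is living and takes 1/9.
Jamal predeceased; the 1/9 allotted to Jamal's branch passes to Jamal's issue by representation.
The 1/9 is divided into 4 equal shares of 1/36 among Tariq, Khalida, Rashida, Yasmin.
Tariq is living and takes 1/36.
Khalida is living and takes 1/36.
Rashida is living and takes 1/36.
Yasmin is living and takes 1/36.

Amira 1/3; Fahad 1/48; Farouk 1/48; Ghada 1/12; Hanan 1/9; Ibtisam 1/48; Khalida 1/36; Layth 1/48; Rashida 1/36; Samir 1/12; Tariq 1/36; Umar 1/9; Widad 1/12; Yasmin 1/36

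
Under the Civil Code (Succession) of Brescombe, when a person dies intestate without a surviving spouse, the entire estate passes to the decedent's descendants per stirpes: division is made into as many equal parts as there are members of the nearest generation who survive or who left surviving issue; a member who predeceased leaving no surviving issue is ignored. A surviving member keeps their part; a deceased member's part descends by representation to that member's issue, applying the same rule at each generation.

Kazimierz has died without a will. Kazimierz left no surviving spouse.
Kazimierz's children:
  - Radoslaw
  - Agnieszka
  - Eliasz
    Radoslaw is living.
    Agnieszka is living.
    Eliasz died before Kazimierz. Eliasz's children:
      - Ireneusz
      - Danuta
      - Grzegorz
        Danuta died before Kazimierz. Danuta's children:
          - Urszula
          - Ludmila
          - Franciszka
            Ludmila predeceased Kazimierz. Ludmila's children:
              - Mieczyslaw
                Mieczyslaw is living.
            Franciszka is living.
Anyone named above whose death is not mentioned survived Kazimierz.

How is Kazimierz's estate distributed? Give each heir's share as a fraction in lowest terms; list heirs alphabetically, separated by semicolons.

Agnieszka 1/3; Franciszka 1/27; Grzegorz 1/9; Ireneusz 1/9; Mieczyslaw 1/27; Radoslaw 1/3; Urszula 1/27

There is no surviving spouse, so the entire estate passes to Kazimierz's descendants per stirpes.
The estate is divided into 3 equal shares of 1/3 among Radoslaw, Agnieszka, Eliasz.
Radoslaw is living and takes 1/3.
Agnieszka is living and takes 1/3.
Eliasz predeceased; the 1/3 allotted to Eliasz's branch passes to Eliasz's issue by representation.
The 1/3 is divided into 3 equal shares of 1/9 among Ireneusz, Danuta, Grzegorz.
Ireneusz is living and takes 1/9.
Danuta predeceased; the 1/9 allotted to Danuta's branch passes to Danuta's issue by representation.
The 1/9 is divided into 3 equal shares of 1/27 among Urszula, Ludmila, Franciszka.
Urszula is living and takes 1/27.
Ludmila predeceased; the 1/27 allotted to Ludmila's branch passes to Ludmila's issue by representation.
Mieczyslaw is the sole taker at this level and receives the full 1/27.
Franciszka is living and takes 1/27.
Grzegorz is living and takes 1/9.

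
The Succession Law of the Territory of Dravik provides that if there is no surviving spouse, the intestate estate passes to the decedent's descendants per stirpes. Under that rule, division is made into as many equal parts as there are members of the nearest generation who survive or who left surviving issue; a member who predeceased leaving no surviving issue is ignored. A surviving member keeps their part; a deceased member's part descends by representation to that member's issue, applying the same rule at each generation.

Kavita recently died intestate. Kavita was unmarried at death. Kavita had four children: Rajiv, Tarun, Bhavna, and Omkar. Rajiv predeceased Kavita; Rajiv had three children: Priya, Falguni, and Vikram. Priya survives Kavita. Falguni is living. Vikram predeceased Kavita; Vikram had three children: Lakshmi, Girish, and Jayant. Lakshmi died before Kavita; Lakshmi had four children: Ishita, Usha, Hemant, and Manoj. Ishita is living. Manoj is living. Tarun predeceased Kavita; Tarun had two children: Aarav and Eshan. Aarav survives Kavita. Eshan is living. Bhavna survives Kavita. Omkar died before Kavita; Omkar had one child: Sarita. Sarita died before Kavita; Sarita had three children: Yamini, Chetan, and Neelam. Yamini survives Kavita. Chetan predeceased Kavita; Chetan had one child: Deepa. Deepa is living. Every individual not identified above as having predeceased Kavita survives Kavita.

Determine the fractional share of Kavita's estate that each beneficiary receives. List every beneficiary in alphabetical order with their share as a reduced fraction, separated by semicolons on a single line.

There is no surviving spouse, so the entire estate passes to Kavita's descendants per stirpes.
The estate is divided into 4 equal shares of 1/4 among Rajiv, Tarun, Bhavna, Omkar.
Rajiv predeceased; the 1/4 allotted to Rajiv's branch passes to Rajiv's issue by representation.
The 1/4 is divided into 3 equal shares of 1/12 among Priya, Falguni, Vikram.
Priya is living and takes 1/12.
Falguni is living and takes 1/12.
Vikram predeceased; the 1/12 allotted to Vikram's branch passes to Vikram's issue by representation.
The 1/12 is divided into 3 equal shares of 1/36 among Lakshmi, Girish, Jayant.
Lakshmi predeceased; the 1/36 allotted to Lakshmi's branch passes to Lakshmi's issue by representation.
The 1/36 is divided into 4 equal shares of 1/144 among Ishita, Usha, Hemant, Manoj.
Ishita is living and takes 1/144.
Usha is living and takes 1/144.
Hemant is living and takes 1/144.
Manoj is living and takes 1/144.
Girish is living and takes 1/36.
Jayant is living and takes 1/36.
Tarun predeceased; the 1/4 allotted to Tarun's branch passes to Tarun's issue by representation.
The 1/4 is divided into 2 equal shares of 1/8 among Aarav, Eshan.
Aarav is living and takes 1/8.
Eshan is living and takes 1/8.
Bhavna is living and takes 1/4.
Omkar predeceased; the 1/4 allotted to Omkar's branch passes to Omkar's issue by representation.
Sarita's line is the sole branch at this level, so the full 1/4 passes to Sarita's issue by representation.
The 1/4 is divided into 3 equal shares of 1/12 among Yamini, Chetan, Neelam.
Yamini is living and takes 1/12.
Chetan predeceased; the 1/12 allotted to Chetan's branch passes to Chetan's issue by representation.
Deepa is the sole taker at this level and receives the full 1/12.
Neelam is living and takes 1/12.

Aarav 1/8; Bhavna 1/4; Deepa 1/12; Eshan 1/8; Falguni 1/12; Girish 1/36; Hemant 1/144; Ishita 1/144; Jayant 1/36; Manoj 1/144; Neelam 1/12; Priya 1/12; Usha 1/144; Yamini 1/12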